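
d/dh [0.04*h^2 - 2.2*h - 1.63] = 0.08*h - 2.2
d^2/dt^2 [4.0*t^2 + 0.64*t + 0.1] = 8.00000000000000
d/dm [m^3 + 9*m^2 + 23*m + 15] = 3*m^2 + 18*m + 23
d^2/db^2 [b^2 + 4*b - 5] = 2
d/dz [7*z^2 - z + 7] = 14*z - 1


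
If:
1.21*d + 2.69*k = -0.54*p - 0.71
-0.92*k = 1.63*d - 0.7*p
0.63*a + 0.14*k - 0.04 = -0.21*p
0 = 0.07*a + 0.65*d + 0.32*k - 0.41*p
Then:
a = 0.09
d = 0.36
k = -0.47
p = 0.22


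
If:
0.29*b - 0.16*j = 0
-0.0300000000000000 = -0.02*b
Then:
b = 1.50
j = 2.72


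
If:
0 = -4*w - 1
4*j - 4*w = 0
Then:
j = -1/4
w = -1/4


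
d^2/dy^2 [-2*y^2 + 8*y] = -4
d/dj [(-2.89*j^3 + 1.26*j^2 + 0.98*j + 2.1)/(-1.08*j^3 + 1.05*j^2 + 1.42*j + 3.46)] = (-1.77635683940025e-15*j^5 - 1.6737*j^4 - 6.0908*j^3 - 22.434*j^2 + 4.3092*j + 0.4088)/(1.1664*j^6 - 2.268*j^5 - 1.9647*j^4 - 4.4916*j^3 + 9.2824*j^2 + 9.8264*j + 11.9716)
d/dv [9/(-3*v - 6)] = 3/(v + 2)^2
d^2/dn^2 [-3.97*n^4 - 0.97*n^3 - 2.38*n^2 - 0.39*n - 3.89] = -47.64*n^2 - 5.82*n - 4.76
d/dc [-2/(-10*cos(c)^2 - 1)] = 20*sin(2*c)/(5*cos(2*c) + 6)^2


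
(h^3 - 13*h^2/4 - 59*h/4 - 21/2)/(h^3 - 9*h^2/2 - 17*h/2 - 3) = (4*h + 7)/(2*(2*h + 1))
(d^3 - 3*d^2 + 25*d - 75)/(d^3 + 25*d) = (d - 3)/d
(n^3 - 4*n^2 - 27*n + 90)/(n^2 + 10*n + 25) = (n^2 - 9*n + 18)/(n + 5)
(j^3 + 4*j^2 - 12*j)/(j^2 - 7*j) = (j^2 + 4*j - 12)/(j - 7)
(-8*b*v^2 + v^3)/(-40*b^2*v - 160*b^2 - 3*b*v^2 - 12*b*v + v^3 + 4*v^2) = v^2/(5*b*v + 20*b + v^2 + 4*v)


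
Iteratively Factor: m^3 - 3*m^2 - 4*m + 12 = (m + 2)*(m^2 - 5*m + 6) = (m - 3)*(m + 2)*(m - 2)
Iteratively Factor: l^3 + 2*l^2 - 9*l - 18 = (l + 3)*(l^2 - l - 6) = (l + 2)*(l + 3)*(l - 3)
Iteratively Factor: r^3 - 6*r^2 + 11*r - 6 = (r - 3)*(r^2 - 3*r + 2) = (r - 3)*(r - 2)*(r - 1)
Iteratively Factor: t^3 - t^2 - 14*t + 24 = (t + 4)*(t^2 - 5*t + 6) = (t - 2)*(t + 4)*(t - 3)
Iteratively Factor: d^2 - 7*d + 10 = (d - 2)*(d - 5)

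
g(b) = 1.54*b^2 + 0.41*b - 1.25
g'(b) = 3.08*b + 0.41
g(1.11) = 1.10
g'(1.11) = 3.83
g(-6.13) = 54.11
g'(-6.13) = -18.47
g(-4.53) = 28.49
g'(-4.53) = -13.54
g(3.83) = 22.91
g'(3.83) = 12.21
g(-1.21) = 0.51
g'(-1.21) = -3.32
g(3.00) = 13.84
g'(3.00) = 9.65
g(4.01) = 25.16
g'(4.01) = 12.76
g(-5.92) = 50.29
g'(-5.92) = -17.82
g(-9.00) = 119.80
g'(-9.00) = -27.31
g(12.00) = 225.43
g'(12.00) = 37.37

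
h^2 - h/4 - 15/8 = (h - 3/2)*(h + 5/4)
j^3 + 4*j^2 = j^2*(j + 4)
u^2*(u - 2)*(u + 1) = u^4 - u^3 - 2*u^2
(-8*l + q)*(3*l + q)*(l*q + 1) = -24*l^3*q - 5*l^2*q^2 - 24*l^2 + l*q^3 - 5*l*q + q^2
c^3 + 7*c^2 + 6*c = c*(c + 1)*(c + 6)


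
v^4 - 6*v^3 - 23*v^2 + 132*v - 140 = (v - 7)*(v - 2)^2*(v + 5)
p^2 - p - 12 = (p - 4)*(p + 3)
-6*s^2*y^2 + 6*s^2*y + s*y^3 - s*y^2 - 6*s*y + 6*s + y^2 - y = (-6*s + y)*(y - 1)*(s*y + 1)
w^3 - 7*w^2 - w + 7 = (w - 7)*(w - 1)*(w + 1)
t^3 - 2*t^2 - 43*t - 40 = (t - 8)*(t + 1)*(t + 5)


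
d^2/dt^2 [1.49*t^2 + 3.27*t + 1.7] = 2.98000000000000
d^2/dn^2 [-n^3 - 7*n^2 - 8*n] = -6*n - 14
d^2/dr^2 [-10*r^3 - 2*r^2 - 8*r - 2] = -60*r - 4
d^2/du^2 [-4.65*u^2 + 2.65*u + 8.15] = -9.30000000000000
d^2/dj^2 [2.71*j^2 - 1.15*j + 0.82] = 5.42000000000000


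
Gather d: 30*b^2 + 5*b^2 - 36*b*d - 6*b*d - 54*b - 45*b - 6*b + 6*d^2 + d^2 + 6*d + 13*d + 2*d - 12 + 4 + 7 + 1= 35*b^2 - 105*b + 7*d^2 + d*(21 - 42*b)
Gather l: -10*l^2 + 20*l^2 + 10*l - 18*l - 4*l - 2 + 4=10*l^2 - 12*l + 2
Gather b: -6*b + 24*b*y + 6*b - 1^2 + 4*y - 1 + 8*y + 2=24*b*y + 12*y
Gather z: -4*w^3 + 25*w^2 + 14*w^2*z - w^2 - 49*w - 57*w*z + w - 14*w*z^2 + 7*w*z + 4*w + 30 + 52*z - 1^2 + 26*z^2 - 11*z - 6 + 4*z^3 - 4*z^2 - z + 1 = -4*w^3 + 24*w^2 - 44*w + 4*z^3 + z^2*(22 - 14*w) + z*(14*w^2 - 50*w + 40) + 24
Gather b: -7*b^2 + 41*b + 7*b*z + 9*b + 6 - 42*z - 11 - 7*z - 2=-7*b^2 + b*(7*z + 50) - 49*z - 7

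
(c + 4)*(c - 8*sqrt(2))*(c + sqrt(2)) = c^3 - 7*sqrt(2)*c^2 + 4*c^2 - 28*sqrt(2)*c - 16*c - 64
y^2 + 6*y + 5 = (y + 1)*(y + 5)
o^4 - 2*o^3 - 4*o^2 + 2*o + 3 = (o - 3)*(o - 1)*(o + 1)^2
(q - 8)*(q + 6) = q^2 - 2*q - 48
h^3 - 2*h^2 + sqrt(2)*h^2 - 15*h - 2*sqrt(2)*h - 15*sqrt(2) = (h - 5)*(h + 3)*(h + sqrt(2))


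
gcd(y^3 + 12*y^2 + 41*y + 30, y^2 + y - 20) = y + 5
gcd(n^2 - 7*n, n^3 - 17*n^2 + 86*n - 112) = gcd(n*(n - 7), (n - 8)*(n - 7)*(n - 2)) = n - 7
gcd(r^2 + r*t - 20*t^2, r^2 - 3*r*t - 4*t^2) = r - 4*t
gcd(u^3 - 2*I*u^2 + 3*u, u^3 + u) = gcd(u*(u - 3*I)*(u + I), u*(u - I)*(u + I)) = u^2 + I*u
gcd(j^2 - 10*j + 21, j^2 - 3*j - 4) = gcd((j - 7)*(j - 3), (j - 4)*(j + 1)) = 1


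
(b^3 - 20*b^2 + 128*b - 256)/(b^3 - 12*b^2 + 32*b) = (b - 8)/b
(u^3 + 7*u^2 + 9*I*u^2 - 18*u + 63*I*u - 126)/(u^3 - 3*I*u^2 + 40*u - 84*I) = (u^2 + u*(7 + 3*I) + 21*I)/(u^2 - 9*I*u - 14)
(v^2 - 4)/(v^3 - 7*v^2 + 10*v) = (v + 2)/(v*(v - 5))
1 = 1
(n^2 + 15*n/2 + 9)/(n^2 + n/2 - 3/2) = (n + 6)/(n - 1)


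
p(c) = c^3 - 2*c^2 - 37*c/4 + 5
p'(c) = 3*c^2 - 4*c - 37/4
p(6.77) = 161.00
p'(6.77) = 101.17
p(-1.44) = 11.19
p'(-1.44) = 2.73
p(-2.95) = -10.79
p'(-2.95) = 28.66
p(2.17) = -14.27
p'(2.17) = -3.80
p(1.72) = -11.74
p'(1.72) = -7.25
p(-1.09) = 11.41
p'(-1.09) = -1.33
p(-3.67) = -37.42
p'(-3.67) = 45.84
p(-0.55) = 9.32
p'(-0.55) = -6.14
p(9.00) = 488.75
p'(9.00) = 197.75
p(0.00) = 5.00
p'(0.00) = -9.25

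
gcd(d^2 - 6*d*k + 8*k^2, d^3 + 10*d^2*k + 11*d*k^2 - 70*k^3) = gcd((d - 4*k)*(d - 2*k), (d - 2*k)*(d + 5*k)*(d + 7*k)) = d - 2*k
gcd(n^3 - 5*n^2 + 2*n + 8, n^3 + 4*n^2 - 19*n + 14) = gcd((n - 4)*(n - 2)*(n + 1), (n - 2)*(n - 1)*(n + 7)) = n - 2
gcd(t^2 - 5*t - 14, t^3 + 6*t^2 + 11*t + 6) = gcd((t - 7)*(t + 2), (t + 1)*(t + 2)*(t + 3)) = t + 2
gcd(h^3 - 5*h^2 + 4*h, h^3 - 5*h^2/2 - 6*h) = h^2 - 4*h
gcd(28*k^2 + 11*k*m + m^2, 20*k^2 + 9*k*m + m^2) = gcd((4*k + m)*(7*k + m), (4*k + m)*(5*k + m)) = 4*k + m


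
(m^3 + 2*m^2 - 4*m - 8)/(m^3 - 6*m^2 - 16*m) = (m^2 - 4)/(m*(m - 8))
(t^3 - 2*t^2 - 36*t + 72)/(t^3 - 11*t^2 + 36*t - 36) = (t + 6)/(t - 3)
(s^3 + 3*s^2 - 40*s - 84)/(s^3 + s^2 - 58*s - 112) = (s - 6)/(s - 8)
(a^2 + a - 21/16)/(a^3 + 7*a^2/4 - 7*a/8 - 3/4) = (4*a + 7)/(2*(2*a^2 + 5*a + 2))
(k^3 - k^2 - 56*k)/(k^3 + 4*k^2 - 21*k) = (k - 8)/(k - 3)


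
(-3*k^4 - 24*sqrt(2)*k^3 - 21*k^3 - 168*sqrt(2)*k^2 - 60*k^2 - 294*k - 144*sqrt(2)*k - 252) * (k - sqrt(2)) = -3*k^5 - 21*sqrt(2)*k^4 - 21*k^4 - 147*sqrt(2)*k^3 - 12*k^3 - 84*sqrt(2)*k^2 + 42*k^2 + 36*k + 294*sqrt(2)*k + 252*sqrt(2)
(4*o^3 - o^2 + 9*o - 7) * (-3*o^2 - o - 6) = -12*o^5 - o^4 - 50*o^3 + 18*o^2 - 47*o + 42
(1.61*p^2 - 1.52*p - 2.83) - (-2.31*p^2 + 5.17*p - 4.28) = 3.92*p^2 - 6.69*p + 1.45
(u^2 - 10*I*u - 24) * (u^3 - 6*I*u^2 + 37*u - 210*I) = u^5 - 16*I*u^4 - 47*u^3 - 436*I*u^2 - 2988*u + 5040*I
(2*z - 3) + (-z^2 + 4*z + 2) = -z^2 + 6*z - 1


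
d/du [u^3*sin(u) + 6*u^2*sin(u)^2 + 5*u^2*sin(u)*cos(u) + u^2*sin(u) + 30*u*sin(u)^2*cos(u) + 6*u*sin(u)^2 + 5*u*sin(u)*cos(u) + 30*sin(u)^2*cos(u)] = u^3*cos(u) + 3*u^2*sin(u) + 6*u^2*sin(2*u) + u^2*cos(u) + 5*u^2*cos(2*u) - 11*u*sin(u)/2 + 11*u*sin(2*u) + 45*u*sin(3*u)/2 - u*cos(2*u) + 6*u - 15*sin(u)/2 + 5*sin(2*u)/2 + 45*sin(3*u)/2 + 15*cos(u)/2 - 3*cos(2*u) - 15*cos(3*u)/2 + 3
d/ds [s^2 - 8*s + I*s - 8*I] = 2*s - 8 + I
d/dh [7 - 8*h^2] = -16*h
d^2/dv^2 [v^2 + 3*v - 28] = 2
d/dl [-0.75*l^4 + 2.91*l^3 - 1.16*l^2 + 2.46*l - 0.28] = -3.0*l^3 + 8.73*l^2 - 2.32*l + 2.46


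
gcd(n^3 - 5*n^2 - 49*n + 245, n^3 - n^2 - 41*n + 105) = n^2 + 2*n - 35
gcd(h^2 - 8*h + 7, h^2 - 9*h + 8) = h - 1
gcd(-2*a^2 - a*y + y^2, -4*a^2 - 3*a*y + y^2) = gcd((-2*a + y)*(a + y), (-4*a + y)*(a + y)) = a + y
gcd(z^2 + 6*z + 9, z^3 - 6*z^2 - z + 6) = 1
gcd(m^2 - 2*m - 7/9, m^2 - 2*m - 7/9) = m^2 - 2*m - 7/9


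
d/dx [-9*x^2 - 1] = -18*x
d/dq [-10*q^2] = -20*q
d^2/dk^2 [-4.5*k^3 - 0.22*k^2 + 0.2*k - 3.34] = -27.0*k - 0.44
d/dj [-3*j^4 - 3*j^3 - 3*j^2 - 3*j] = -12*j^3 - 9*j^2 - 6*j - 3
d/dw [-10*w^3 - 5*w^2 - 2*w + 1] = -30*w^2 - 10*w - 2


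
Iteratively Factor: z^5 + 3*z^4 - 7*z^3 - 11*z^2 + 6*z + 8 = (z + 4)*(z^4 - z^3 - 3*z^2 + z + 2) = (z - 2)*(z + 4)*(z^3 + z^2 - z - 1) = (z - 2)*(z - 1)*(z + 4)*(z^2 + 2*z + 1) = (z - 2)*(z - 1)*(z + 1)*(z + 4)*(z + 1)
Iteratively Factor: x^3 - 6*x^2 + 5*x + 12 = (x + 1)*(x^2 - 7*x + 12) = (x - 4)*(x + 1)*(x - 3)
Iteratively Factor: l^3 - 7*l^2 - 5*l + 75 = (l + 3)*(l^2 - 10*l + 25) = (l - 5)*(l + 3)*(l - 5)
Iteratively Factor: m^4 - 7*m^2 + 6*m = (m - 1)*(m^3 + m^2 - 6*m) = (m - 1)*(m + 3)*(m^2 - 2*m) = m*(m - 1)*(m + 3)*(m - 2)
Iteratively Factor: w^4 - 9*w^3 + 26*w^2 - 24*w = (w - 3)*(w^3 - 6*w^2 + 8*w) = (w - 4)*(w - 3)*(w^2 - 2*w) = (w - 4)*(w - 3)*(w - 2)*(w)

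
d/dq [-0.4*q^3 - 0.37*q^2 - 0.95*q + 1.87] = -1.2*q^2 - 0.74*q - 0.95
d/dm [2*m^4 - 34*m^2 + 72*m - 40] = 8*m^3 - 68*m + 72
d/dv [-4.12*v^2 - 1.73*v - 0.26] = -8.24*v - 1.73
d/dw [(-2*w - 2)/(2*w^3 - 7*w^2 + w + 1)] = 2*w*(4*w^2 - w - 14)/(4*w^6 - 28*w^5 + 53*w^4 - 10*w^3 - 13*w^2 + 2*w + 1)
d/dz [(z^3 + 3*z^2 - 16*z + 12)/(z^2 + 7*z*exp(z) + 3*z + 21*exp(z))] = ((3*z^2 + 6*z - 16)*(z^2 + 7*z*exp(z) + 3*z + 21*exp(z)) - (z^3 + 3*z^2 - 16*z + 12)*(7*z*exp(z) + 2*z + 28*exp(z) + 3))/(z^2 + 7*z*exp(z) + 3*z + 21*exp(z))^2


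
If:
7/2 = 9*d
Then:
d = 7/18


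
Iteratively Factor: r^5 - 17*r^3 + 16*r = (r + 1)*(r^4 - r^3 - 16*r^2 + 16*r) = r*(r + 1)*(r^3 - r^2 - 16*r + 16) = r*(r - 4)*(r + 1)*(r^2 + 3*r - 4) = r*(r - 4)*(r + 1)*(r + 4)*(r - 1)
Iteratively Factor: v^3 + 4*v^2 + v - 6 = (v - 1)*(v^2 + 5*v + 6) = (v - 1)*(v + 3)*(v + 2)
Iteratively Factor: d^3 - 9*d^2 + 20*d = (d - 5)*(d^2 - 4*d) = (d - 5)*(d - 4)*(d)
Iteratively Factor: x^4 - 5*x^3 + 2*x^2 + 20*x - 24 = (x - 3)*(x^3 - 2*x^2 - 4*x + 8) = (x - 3)*(x + 2)*(x^2 - 4*x + 4) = (x - 3)*(x - 2)*(x + 2)*(x - 2)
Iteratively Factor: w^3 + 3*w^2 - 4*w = (w - 1)*(w^2 + 4*w) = (w - 1)*(w + 4)*(w)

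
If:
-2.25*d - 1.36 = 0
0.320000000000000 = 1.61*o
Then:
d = -0.60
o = 0.20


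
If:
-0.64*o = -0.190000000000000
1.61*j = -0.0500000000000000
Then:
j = -0.03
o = 0.30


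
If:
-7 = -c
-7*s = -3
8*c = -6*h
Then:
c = 7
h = -28/3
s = 3/7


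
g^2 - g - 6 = (g - 3)*(g + 2)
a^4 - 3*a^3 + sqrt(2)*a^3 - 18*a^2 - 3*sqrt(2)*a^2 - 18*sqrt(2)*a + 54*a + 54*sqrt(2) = (a - 3)*(a - 3*sqrt(2))*(a + sqrt(2))*(a + 3*sqrt(2))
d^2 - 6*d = d*(d - 6)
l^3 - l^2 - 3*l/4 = l*(l - 3/2)*(l + 1/2)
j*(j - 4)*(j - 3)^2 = j^4 - 10*j^3 + 33*j^2 - 36*j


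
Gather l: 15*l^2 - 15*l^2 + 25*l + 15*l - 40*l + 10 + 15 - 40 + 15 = 0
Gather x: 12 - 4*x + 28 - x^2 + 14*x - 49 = -x^2 + 10*x - 9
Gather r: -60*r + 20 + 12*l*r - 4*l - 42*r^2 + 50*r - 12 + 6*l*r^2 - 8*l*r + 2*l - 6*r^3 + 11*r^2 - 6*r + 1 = -2*l - 6*r^3 + r^2*(6*l - 31) + r*(4*l - 16) + 9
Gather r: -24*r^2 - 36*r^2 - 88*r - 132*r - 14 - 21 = -60*r^2 - 220*r - 35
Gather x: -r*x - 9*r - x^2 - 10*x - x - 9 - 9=-9*r - x^2 + x*(-r - 11) - 18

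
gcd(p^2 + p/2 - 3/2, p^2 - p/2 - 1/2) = p - 1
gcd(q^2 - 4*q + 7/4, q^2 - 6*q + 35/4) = q - 7/2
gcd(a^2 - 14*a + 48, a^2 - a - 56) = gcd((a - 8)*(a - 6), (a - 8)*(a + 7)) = a - 8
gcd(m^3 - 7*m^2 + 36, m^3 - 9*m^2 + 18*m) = m^2 - 9*m + 18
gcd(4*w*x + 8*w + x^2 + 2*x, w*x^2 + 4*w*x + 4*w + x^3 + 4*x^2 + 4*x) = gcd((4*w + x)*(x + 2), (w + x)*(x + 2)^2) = x + 2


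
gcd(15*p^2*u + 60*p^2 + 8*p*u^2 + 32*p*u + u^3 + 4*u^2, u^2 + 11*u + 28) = u + 4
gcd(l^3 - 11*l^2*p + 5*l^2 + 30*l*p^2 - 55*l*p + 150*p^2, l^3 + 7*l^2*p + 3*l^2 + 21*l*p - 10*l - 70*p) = l + 5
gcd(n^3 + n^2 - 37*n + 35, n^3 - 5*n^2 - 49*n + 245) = n^2 + 2*n - 35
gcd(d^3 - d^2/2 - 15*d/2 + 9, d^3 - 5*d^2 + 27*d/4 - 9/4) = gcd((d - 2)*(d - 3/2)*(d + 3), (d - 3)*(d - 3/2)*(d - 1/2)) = d - 3/2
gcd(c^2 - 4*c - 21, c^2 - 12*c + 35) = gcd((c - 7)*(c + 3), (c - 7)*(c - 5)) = c - 7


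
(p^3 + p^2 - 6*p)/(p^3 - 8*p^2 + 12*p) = (p + 3)/(p - 6)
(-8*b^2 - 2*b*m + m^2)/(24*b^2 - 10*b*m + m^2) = (-2*b - m)/(6*b - m)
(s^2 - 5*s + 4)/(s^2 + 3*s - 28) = (s - 1)/(s + 7)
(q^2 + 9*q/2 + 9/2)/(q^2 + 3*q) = (q + 3/2)/q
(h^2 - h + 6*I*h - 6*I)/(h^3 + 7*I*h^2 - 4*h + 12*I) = (h - 1)/(h^2 + I*h + 2)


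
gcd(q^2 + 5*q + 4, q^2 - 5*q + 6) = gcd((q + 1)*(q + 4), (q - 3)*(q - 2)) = 1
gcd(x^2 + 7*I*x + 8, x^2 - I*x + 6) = 1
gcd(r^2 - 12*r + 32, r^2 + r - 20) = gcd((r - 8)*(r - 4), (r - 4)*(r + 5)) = r - 4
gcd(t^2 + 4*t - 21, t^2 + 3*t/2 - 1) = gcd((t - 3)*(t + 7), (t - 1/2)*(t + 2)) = 1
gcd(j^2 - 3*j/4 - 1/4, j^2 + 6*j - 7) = j - 1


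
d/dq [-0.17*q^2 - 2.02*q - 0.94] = -0.34*q - 2.02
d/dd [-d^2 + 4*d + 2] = 4 - 2*d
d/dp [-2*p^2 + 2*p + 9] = 2 - 4*p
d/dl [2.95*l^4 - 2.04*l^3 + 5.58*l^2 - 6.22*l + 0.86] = 11.8*l^3 - 6.12*l^2 + 11.16*l - 6.22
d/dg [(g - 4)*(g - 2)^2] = (g - 2)*(3*g - 10)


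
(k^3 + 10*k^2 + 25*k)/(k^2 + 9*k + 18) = k*(k^2 + 10*k + 25)/(k^2 + 9*k + 18)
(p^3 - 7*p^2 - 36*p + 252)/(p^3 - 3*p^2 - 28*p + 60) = (p^2 - p - 42)/(p^2 + 3*p - 10)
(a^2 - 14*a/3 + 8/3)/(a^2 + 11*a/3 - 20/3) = (3*a^2 - 14*a + 8)/(3*a^2 + 11*a - 20)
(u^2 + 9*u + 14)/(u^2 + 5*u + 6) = (u + 7)/(u + 3)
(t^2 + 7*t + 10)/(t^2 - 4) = (t + 5)/(t - 2)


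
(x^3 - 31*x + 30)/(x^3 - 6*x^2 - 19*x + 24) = (x^2 + x - 30)/(x^2 - 5*x - 24)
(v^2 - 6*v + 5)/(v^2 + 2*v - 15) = (v^2 - 6*v + 5)/(v^2 + 2*v - 15)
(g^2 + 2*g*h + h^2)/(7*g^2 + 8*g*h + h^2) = (g + h)/(7*g + h)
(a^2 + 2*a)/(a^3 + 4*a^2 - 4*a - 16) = a/(a^2 + 2*a - 8)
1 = 1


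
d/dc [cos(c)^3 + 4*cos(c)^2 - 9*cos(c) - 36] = (-3*cos(c)^2 - 8*cos(c) + 9)*sin(c)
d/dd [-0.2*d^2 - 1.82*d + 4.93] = -0.4*d - 1.82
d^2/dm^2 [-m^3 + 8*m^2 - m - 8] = 16 - 6*m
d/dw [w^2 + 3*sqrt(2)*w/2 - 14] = 2*w + 3*sqrt(2)/2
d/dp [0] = 0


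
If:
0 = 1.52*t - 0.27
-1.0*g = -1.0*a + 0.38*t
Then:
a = g + 0.0675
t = 0.18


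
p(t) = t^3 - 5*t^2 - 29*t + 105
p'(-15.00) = 796.00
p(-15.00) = -3960.00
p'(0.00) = -29.00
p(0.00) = 105.00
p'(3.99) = -21.14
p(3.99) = -26.79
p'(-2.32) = 10.35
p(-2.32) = 132.88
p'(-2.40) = 12.28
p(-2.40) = 131.98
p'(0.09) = -29.88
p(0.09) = 102.35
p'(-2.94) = 26.33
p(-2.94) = 121.63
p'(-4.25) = 67.69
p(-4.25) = 61.17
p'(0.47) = -33.04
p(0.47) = 90.37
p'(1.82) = -37.26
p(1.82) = 41.69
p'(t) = 3*t^2 - 10*t - 29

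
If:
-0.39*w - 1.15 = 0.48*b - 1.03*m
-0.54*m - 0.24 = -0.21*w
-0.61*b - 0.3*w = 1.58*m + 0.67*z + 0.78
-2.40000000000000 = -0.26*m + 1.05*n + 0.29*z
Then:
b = -0.0158793518530068*z - 3.30295508126785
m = 0.37932066810533 - 0.280813801190016*z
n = -0.345725322199432*z - 2.19178726313582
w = 2.11825314655656 - 0.722092631631469*z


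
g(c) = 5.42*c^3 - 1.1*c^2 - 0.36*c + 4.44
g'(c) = 16.26*c^2 - 2.2*c - 0.36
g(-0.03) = 4.45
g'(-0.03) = -0.28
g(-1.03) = -2.28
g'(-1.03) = 19.16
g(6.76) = 1626.06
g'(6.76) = 727.81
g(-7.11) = -1996.69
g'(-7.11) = 837.26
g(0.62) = 5.09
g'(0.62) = 4.53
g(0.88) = 6.96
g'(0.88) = 10.30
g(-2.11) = -50.61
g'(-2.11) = 76.67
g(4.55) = 490.57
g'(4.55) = 326.25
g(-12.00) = -9515.40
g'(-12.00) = 2367.48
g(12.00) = 9207.48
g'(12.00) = 2314.68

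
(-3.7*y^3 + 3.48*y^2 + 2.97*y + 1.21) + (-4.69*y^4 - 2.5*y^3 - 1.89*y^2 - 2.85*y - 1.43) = -4.69*y^4 - 6.2*y^3 + 1.59*y^2 + 0.12*y - 0.22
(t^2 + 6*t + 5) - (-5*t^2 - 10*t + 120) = 6*t^2 + 16*t - 115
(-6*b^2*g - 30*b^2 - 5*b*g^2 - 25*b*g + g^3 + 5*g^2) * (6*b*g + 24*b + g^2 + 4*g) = -36*b^3*g^2 - 324*b^3*g - 720*b^3 - 36*b^2*g^3 - 324*b^2*g^2 - 720*b^2*g + b*g^4 + 9*b*g^3 + 20*b*g^2 + g^5 + 9*g^4 + 20*g^3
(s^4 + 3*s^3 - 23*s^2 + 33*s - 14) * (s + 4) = s^5 + 7*s^4 - 11*s^3 - 59*s^2 + 118*s - 56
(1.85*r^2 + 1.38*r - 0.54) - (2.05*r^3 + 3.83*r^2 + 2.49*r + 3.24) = -2.05*r^3 - 1.98*r^2 - 1.11*r - 3.78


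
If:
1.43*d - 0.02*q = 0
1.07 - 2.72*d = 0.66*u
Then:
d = 0.393382352941176 - 0.242647058823529*u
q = 28.1268382352941 - 17.3492647058824*u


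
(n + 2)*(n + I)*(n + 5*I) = n^3 + 2*n^2 + 6*I*n^2 - 5*n + 12*I*n - 10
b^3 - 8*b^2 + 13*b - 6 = (b - 6)*(b - 1)^2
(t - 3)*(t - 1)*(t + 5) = t^3 + t^2 - 17*t + 15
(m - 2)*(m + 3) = m^2 + m - 6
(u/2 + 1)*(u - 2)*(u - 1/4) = u^3/2 - u^2/8 - 2*u + 1/2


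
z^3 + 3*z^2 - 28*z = z*(z - 4)*(z + 7)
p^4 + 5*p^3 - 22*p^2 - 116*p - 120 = (p - 5)*(p + 2)^2*(p + 6)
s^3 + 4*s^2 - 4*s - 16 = (s - 2)*(s + 2)*(s + 4)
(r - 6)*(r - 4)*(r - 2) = r^3 - 12*r^2 + 44*r - 48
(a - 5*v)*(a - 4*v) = a^2 - 9*a*v + 20*v^2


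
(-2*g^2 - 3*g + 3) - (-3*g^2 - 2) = g^2 - 3*g + 5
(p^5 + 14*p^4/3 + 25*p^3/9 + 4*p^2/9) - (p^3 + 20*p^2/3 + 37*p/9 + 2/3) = p^5 + 14*p^4/3 + 16*p^3/9 - 56*p^2/9 - 37*p/9 - 2/3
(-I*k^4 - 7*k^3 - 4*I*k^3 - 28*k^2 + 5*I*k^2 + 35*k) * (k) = -I*k^5 - 7*k^4 - 4*I*k^4 - 28*k^3 + 5*I*k^3 + 35*k^2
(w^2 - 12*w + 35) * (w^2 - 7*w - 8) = w^4 - 19*w^3 + 111*w^2 - 149*w - 280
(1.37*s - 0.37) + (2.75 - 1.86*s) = 2.38 - 0.49*s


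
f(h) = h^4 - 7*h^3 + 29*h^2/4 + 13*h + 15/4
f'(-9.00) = -4734.50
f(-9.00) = 12138.00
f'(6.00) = 208.00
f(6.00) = 126.75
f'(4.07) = -6.17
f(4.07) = -20.78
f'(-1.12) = -35.20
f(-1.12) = 9.69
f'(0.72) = 14.05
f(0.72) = 14.52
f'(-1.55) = -74.82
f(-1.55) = 32.86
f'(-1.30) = -50.13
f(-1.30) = 17.34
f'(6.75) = 384.25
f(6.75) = 344.94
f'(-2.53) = -222.88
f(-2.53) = 171.60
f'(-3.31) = -410.13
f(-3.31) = 414.04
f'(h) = 4*h^3 - 21*h^2 + 29*h/2 + 13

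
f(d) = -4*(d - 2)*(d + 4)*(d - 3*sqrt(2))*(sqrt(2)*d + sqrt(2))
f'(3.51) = -73.72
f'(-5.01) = 2214.48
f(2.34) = 77.49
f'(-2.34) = -189.16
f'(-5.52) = 3180.09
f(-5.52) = -2853.27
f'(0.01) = -96.62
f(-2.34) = 359.48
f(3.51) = 211.96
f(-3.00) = 409.71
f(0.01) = -192.98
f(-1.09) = 24.41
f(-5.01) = -1486.02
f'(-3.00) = 66.34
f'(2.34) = 222.61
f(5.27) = -1104.57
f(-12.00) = -113198.93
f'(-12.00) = 39495.56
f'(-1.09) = -275.34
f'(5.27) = -1708.26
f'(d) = -4*sqrt(2)*(d - 2)*(d + 4)*(d - 3*sqrt(2)) - 4*(d - 2)*(d + 4)*(sqrt(2)*d + sqrt(2)) - 4*(d - 2)*(d - 3*sqrt(2))*(sqrt(2)*d + sqrt(2)) - 4*(d + 4)*(d - 3*sqrt(2))*(sqrt(2)*d + sqrt(2)) = -16*sqrt(2)*d^3 - 36*sqrt(2)*d^2 + 72*d^2 + 48*sqrt(2)*d + 144*d - 144 + 32*sqrt(2)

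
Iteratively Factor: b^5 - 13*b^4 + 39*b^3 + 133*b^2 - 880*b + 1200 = (b - 5)*(b^4 - 8*b^3 - b^2 + 128*b - 240) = (b - 5)*(b + 4)*(b^3 - 12*b^2 + 47*b - 60) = (b - 5)^2*(b + 4)*(b^2 - 7*b + 12) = (b - 5)^2*(b - 3)*(b + 4)*(b - 4)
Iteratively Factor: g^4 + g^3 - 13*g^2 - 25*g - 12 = (g + 1)*(g^3 - 13*g - 12) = (g + 1)^2*(g^2 - g - 12) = (g + 1)^2*(g + 3)*(g - 4)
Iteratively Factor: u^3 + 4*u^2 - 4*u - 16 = (u - 2)*(u^2 + 6*u + 8) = (u - 2)*(u + 4)*(u + 2)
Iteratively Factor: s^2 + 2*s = (s)*(s + 2)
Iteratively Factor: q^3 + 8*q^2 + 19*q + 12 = (q + 3)*(q^2 + 5*q + 4) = (q + 1)*(q + 3)*(q + 4)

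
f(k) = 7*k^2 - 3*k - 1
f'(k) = 14*k - 3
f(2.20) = 26.28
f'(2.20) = 27.80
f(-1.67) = 23.53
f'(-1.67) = -26.38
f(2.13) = 24.37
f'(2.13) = 26.82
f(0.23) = -1.32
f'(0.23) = 0.22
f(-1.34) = 15.59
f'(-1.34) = -21.76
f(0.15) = -1.29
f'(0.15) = -0.90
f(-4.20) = 135.08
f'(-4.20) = -61.80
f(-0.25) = 0.19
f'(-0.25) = -6.50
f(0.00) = -1.00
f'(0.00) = -3.00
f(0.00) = -1.00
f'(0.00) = -3.00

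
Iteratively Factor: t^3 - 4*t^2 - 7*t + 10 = (t + 2)*(t^2 - 6*t + 5) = (t - 1)*(t + 2)*(t - 5)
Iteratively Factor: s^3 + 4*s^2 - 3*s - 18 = (s + 3)*(s^2 + s - 6) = (s + 3)^2*(s - 2)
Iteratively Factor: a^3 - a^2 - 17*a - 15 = (a + 1)*(a^2 - 2*a - 15) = (a - 5)*(a + 1)*(a + 3)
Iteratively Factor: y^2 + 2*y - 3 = (y + 3)*(y - 1)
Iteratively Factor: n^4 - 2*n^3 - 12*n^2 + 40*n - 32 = (n - 2)*(n^3 - 12*n + 16) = (n - 2)*(n + 4)*(n^2 - 4*n + 4) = (n - 2)^2*(n + 4)*(n - 2)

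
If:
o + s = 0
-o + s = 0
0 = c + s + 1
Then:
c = -1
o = 0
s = 0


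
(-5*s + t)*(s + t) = -5*s^2 - 4*s*t + t^2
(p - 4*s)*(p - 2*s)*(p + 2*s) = p^3 - 4*p^2*s - 4*p*s^2 + 16*s^3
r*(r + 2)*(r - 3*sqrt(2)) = r^3 - 3*sqrt(2)*r^2 + 2*r^2 - 6*sqrt(2)*r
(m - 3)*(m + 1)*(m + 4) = m^3 + 2*m^2 - 11*m - 12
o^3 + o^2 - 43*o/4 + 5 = (o - 5/2)*(o - 1/2)*(o + 4)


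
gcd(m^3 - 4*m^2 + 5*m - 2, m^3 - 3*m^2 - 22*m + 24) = m - 1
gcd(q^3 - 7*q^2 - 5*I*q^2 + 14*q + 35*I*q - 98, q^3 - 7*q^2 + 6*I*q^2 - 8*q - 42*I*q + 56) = q^2 + q*(-7 + 2*I) - 14*I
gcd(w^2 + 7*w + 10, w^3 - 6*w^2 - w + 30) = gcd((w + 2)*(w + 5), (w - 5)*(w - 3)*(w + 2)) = w + 2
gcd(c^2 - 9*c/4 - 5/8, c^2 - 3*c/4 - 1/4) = c + 1/4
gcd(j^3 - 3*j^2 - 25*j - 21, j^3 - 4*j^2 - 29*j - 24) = j^2 + 4*j + 3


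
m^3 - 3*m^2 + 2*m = m*(m - 2)*(m - 1)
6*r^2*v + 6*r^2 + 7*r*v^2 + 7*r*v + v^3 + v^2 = (r + v)*(6*r + v)*(v + 1)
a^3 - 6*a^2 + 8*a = a*(a - 4)*(a - 2)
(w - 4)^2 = w^2 - 8*w + 16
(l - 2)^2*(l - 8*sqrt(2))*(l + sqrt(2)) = l^4 - 7*sqrt(2)*l^3 - 4*l^3 - 12*l^2 + 28*sqrt(2)*l^2 - 28*sqrt(2)*l + 64*l - 64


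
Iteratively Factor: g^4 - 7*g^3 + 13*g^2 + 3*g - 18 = (g - 3)*(g^3 - 4*g^2 + g + 6) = (g - 3)*(g - 2)*(g^2 - 2*g - 3) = (g - 3)*(g - 2)*(g + 1)*(g - 3)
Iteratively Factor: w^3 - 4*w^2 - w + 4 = (w - 4)*(w^2 - 1) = (w - 4)*(w - 1)*(w + 1)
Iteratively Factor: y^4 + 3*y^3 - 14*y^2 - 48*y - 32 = (y + 1)*(y^3 + 2*y^2 - 16*y - 32) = (y + 1)*(y + 4)*(y^2 - 2*y - 8) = (y + 1)*(y + 2)*(y + 4)*(y - 4)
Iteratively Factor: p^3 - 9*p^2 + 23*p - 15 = (p - 1)*(p^2 - 8*p + 15) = (p - 5)*(p - 1)*(p - 3)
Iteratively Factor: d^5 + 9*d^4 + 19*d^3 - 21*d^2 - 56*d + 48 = (d - 1)*(d^4 + 10*d^3 + 29*d^2 + 8*d - 48) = (d - 1)^2*(d^3 + 11*d^2 + 40*d + 48) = (d - 1)^2*(d + 4)*(d^2 + 7*d + 12) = (d - 1)^2*(d + 3)*(d + 4)*(d + 4)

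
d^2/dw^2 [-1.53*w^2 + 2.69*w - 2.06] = -3.06000000000000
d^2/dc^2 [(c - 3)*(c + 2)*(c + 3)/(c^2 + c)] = 4*(-5*c^3 - 27*c^2 - 27*c - 9)/(c^3*(c^3 + 3*c^2 + 3*c + 1))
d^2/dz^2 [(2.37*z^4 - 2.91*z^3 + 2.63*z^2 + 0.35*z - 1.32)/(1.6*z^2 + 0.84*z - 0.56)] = (12.1344*z^6 + 19.11168*z^5 - 2.70748800000001*z^4 - 32.43632*z^3 + 10.995648*z^2 - 14.238336*z - 2.249408)/(4.096*z^6 + 6.4512*z^5 - 0.913920000000001*z^4 - 3.923136*z^3 + 0.319872*z^2 + 0.790272*z - 0.175616)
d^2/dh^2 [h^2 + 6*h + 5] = 2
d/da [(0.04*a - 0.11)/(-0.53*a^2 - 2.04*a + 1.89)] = (0.0212*a^2 - 0.1166*a - 0.1488)/(0.2809*a^4 + 2.1624*a^3 + 2.1582*a^2 - 7.7112*a + 3.5721)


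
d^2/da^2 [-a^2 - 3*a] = -2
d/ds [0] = 0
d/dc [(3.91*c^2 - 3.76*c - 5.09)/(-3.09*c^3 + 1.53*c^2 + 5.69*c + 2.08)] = (12.0819*c^4 - 23.2368*c^3 - 19.1836*c^2 + 31.841*c + 21.1413)/(9.5481*c^6 - 9.4554*c^5 - 32.8233*c^4 + 4.557*c^3 + 38.7409*c^2 + 23.6704*c + 4.3264)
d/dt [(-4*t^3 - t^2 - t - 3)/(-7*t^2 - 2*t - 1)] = (28*t^4 + 16*t^3 + 7*t^2 - 40*t - 5)/(49*t^4 + 28*t^3 + 18*t^2 + 4*t + 1)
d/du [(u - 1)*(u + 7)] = 2*u + 6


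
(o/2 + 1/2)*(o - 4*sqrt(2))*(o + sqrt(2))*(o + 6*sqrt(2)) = o^4/2 + o^3/2 + 3*sqrt(2)*o^3/2 - 22*o^2 + 3*sqrt(2)*o^2/2 - 24*sqrt(2)*o - 22*o - 24*sqrt(2)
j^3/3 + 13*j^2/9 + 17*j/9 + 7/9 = (j/3 + 1/3)*(j + 1)*(j + 7/3)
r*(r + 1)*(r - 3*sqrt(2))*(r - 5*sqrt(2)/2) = r^4 - 11*sqrt(2)*r^3/2 + r^3 - 11*sqrt(2)*r^2/2 + 15*r^2 + 15*r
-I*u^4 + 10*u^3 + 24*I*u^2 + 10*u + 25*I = (u - I)*(u + 5*I)^2*(-I*u + 1)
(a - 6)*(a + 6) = a^2 - 36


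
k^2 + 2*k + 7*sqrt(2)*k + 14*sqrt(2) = (k + 2)*(k + 7*sqrt(2))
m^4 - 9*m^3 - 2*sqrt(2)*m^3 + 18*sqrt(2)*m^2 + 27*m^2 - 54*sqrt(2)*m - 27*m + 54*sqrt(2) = (m - 3)^3*(m - 2*sqrt(2))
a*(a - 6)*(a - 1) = a^3 - 7*a^2 + 6*a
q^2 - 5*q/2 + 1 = (q - 2)*(q - 1/2)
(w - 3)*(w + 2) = w^2 - w - 6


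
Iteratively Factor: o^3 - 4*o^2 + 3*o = (o - 1)*(o^2 - 3*o) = (o - 3)*(o - 1)*(o)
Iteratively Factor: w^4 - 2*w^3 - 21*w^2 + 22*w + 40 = (w - 5)*(w^3 + 3*w^2 - 6*w - 8) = (w - 5)*(w - 2)*(w^2 + 5*w + 4) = (w - 5)*(w - 2)*(w + 4)*(w + 1)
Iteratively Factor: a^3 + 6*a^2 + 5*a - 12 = (a + 4)*(a^2 + 2*a - 3) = (a + 3)*(a + 4)*(a - 1)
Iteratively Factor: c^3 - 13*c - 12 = (c + 3)*(c^2 - 3*c - 4) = (c + 1)*(c + 3)*(c - 4)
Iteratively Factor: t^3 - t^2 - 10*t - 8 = (t + 2)*(t^2 - 3*t - 4) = (t + 1)*(t + 2)*(t - 4)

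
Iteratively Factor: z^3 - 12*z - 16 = (z + 2)*(z^2 - 2*z - 8) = (z - 4)*(z + 2)*(z + 2)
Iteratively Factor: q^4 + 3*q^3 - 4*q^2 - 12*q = (q + 3)*(q^3 - 4*q) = (q + 2)*(q + 3)*(q^2 - 2*q) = (q - 2)*(q + 2)*(q + 3)*(q)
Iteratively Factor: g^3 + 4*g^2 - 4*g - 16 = (g + 4)*(g^2 - 4) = (g - 2)*(g + 4)*(g + 2)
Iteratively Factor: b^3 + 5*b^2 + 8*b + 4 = (b + 2)*(b^2 + 3*b + 2) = (b + 1)*(b + 2)*(b + 2)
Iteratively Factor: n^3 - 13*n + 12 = (n - 1)*(n^2 + n - 12) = (n - 3)*(n - 1)*(n + 4)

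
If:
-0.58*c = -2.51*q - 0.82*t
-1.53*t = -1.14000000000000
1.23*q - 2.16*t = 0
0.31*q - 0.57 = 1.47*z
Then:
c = 6.72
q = 1.31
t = 0.75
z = -0.11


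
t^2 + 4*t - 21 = (t - 3)*(t + 7)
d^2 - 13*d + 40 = (d - 8)*(d - 5)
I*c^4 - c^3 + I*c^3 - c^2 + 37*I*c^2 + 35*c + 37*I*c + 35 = (c - 5*I)*(c - I)*(c + 7*I)*(I*c + I)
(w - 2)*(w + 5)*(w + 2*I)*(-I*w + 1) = -I*w^4 + 3*w^3 - 3*I*w^3 + 9*w^2 + 12*I*w^2 - 30*w + 6*I*w - 20*I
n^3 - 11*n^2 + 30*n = n*(n - 6)*(n - 5)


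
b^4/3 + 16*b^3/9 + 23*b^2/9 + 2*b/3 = b*(b/3 + 1)*(b + 1/3)*(b + 2)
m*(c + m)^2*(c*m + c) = c^3*m^2 + c^3*m + 2*c^2*m^3 + 2*c^2*m^2 + c*m^4 + c*m^3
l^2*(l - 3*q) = l^3 - 3*l^2*q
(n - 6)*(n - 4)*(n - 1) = n^3 - 11*n^2 + 34*n - 24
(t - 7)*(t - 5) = t^2 - 12*t + 35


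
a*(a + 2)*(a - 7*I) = a^3 + 2*a^2 - 7*I*a^2 - 14*I*a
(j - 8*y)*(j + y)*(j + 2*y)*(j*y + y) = j^4*y - 5*j^3*y^2 + j^3*y - 22*j^2*y^3 - 5*j^2*y^2 - 16*j*y^4 - 22*j*y^3 - 16*y^4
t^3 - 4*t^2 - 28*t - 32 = (t - 8)*(t + 2)^2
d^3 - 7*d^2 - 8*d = d*(d - 8)*(d + 1)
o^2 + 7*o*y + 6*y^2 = (o + y)*(o + 6*y)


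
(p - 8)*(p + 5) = p^2 - 3*p - 40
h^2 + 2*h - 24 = (h - 4)*(h + 6)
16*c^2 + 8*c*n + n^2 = (4*c + n)^2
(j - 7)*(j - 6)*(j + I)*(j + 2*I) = j^4 - 13*j^3 + 3*I*j^3 + 40*j^2 - 39*I*j^2 + 26*j + 126*I*j - 84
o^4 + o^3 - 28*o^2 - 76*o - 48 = (o - 6)*(o + 1)*(o + 2)*(o + 4)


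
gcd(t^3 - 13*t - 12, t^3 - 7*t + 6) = t + 3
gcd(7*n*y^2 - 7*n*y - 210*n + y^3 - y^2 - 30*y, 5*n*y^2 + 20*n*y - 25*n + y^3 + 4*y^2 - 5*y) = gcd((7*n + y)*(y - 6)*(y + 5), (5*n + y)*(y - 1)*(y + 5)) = y + 5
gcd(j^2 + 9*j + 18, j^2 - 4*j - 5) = 1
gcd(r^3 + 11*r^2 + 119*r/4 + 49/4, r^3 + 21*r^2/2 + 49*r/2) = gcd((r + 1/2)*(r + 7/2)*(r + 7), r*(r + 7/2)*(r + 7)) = r^2 + 21*r/2 + 49/2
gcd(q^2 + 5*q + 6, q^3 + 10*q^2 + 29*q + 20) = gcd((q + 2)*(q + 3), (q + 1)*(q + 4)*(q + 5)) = 1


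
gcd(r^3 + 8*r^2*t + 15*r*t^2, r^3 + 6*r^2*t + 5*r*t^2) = r^2 + 5*r*t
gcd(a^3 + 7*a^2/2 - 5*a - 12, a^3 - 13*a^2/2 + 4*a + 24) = a + 3/2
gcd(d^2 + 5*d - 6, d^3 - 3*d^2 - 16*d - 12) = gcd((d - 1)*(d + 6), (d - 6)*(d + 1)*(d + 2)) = 1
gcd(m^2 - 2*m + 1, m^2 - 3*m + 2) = m - 1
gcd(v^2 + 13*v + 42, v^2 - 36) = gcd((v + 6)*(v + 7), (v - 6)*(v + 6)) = v + 6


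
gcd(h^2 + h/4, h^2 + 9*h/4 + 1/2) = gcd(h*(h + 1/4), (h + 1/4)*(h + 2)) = h + 1/4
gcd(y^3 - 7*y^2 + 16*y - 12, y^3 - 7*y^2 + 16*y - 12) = y^3 - 7*y^2 + 16*y - 12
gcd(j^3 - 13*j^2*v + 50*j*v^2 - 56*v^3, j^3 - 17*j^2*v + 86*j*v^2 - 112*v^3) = j^2 - 9*j*v + 14*v^2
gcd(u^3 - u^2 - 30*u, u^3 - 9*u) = u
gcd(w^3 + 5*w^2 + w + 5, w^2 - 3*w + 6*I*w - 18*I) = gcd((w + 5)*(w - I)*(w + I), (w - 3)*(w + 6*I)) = 1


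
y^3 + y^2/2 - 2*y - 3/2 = (y - 3/2)*(y + 1)^2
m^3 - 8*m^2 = m^2*(m - 8)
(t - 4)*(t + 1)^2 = t^3 - 2*t^2 - 7*t - 4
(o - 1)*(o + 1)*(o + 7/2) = o^3 + 7*o^2/2 - o - 7/2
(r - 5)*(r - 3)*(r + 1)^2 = r^4 - 6*r^3 + 22*r + 15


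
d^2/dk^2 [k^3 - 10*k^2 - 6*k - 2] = 6*k - 20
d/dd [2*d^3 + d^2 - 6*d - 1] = 6*d^2 + 2*d - 6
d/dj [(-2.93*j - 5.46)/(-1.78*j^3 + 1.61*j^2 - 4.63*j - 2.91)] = (-10.4308*j^3 - 24.4391*j^2 + 17.5812*j - 16.7535)/(3.1684*j^6 - 5.7316*j^5 + 19.0749*j^4 - 4.549*j^3 + 12.0667*j^2 + 26.9466*j + 8.4681)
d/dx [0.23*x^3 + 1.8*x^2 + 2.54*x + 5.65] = 0.69*x^2 + 3.6*x + 2.54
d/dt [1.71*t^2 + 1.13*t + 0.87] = 3.42*t + 1.13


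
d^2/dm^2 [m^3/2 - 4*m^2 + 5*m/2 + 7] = 3*m - 8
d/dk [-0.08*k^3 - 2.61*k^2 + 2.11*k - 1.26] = -0.24*k^2 - 5.22*k + 2.11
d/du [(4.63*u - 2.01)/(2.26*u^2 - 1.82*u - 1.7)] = (-10.4638*u^2 + 9.0852*u - 11.5292)/(5.1076*u^4 - 8.2264*u^3 - 4.3716*u^2 + 6.188*u + 2.89)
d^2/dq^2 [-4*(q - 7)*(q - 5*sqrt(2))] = -8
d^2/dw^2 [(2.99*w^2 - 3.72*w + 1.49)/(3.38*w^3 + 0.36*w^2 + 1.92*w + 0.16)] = (68.3179120000001*w^6 - 254.992608*w^5 + 60.6858720000001*w^4 + 49.555648*w^3 + 82.283616*w^2 + 2.630208*w + 13.25248)/(38.614472*w^9 + 12.338352*w^8 + 67.118688*w^7 + 19.547904*w^6 + 39.29472*w^5 + 10.273536*w^4 + 8.001024*w^3 + 1.79712*w^2 + 0.147456*w + 0.004096)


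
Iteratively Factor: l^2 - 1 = (l + 1)*(l - 1)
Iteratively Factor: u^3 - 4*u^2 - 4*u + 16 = (u - 4)*(u^2 - 4) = (u - 4)*(u + 2)*(u - 2)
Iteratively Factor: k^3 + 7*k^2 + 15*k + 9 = (k + 1)*(k^2 + 6*k + 9) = (k + 1)*(k + 3)*(k + 3)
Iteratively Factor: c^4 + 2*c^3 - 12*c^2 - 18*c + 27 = (c - 1)*(c^3 + 3*c^2 - 9*c - 27) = (c - 1)*(c + 3)*(c^2 - 9) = (c - 1)*(c + 3)^2*(c - 3)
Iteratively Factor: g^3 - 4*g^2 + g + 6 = (g + 1)*(g^2 - 5*g + 6) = (g - 3)*(g + 1)*(g - 2)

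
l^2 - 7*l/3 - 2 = (l - 3)*(l + 2/3)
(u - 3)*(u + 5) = u^2 + 2*u - 15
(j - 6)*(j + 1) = j^2 - 5*j - 6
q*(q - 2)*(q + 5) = q^3 + 3*q^2 - 10*q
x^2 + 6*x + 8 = (x + 2)*(x + 4)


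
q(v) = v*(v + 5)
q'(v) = 2*v + 5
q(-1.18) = -4.51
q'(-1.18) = 2.64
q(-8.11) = 25.22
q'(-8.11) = -11.22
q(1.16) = 7.15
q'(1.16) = 7.32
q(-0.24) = -1.14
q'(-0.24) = 4.52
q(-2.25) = -6.19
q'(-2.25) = 0.50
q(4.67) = 45.16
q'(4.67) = 14.34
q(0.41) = 2.22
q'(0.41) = 5.82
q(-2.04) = -6.04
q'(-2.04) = 0.92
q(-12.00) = 84.00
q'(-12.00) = -19.00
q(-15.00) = 150.00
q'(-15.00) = -25.00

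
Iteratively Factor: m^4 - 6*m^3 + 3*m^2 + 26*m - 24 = (m + 2)*(m^3 - 8*m^2 + 19*m - 12) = (m - 3)*(m + 2)*(m^2 - 5*m + 4) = (m - 4)*(m - 3)*(m + 2)*(m - 1)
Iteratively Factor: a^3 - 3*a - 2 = (a + 1)*(a^2 - a - 2) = (a - 2)*(a + 1)*(a + 1)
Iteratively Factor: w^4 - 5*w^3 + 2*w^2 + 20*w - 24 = (w + 2)*(w^3 - 7*w^2 + 16*w - 12) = (w - 3)*(w + 2)*(w^2 - 4*w + 4) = (w - 3)*(w - 2)*(w + 2)*(w - 2)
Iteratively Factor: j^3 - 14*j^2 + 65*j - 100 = (j - 4)*(j^2 - 10*j + 25) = (j - 5)*(j - 4)*(j - 5)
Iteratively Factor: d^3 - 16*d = (d - 4)*(d^2 + 4*d) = (d - 4)*(d + 4)*(d)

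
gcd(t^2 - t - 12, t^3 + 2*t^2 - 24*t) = t - 4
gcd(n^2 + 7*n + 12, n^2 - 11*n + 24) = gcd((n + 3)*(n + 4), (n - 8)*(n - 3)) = 1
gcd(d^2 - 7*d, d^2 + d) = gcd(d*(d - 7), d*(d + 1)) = d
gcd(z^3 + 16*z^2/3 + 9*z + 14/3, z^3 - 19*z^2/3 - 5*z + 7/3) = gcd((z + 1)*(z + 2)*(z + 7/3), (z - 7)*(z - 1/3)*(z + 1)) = z + 1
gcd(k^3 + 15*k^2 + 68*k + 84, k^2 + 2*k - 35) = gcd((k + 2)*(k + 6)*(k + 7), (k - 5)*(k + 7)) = k + 7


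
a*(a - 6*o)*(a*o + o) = a^3*o - 6*a^2*o^2 + a^2*o - 6*a*o^2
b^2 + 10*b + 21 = (b + 3)*(b + 7)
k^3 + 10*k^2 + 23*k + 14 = (k + 1)*(k + 2)*(k + 7)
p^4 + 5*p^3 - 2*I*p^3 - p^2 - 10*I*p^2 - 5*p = p*(p + 5)*(p - I)^2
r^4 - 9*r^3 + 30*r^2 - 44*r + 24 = (r - 3)*(r - 2)^3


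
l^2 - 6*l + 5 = (l - 5)*(l - 1)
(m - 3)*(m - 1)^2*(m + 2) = m^4 - 3*m^3 - 3*m^2 + 11*m - 6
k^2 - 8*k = k*(k - 8)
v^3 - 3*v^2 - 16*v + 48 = (v - 4)*(v - 3)*(v + 4)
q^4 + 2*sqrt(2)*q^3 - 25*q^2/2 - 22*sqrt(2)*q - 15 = (q - 5*sqrt(2)/2)*(q + sqrt(2)/2)*(q + sqrt(2))*(q + 3*sqrt(2))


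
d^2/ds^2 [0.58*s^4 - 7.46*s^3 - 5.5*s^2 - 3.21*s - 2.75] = 6.96*s^2 - 44.76*s - 11.0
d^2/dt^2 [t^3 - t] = 6*t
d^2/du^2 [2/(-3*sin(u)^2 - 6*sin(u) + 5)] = 12*(6*sin(u)^4 + 9*sin(u)^3 + 7*sin(u)^2 - 13*sin(u) - 17)/(3*sin(u)^2 + 6*sin(u) - 5)^3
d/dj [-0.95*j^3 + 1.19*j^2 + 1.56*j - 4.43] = -2.85*j^2 + 2.38*j + 1.56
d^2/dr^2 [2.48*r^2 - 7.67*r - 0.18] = 4.96000000000000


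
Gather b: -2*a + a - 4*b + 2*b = -a - 2*b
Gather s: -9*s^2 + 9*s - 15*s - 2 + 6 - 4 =-9*s^2 - 6*s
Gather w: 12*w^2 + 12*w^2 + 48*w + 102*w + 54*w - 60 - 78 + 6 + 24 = 24*w^2 + 204*w - 108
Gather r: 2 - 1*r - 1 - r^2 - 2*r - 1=-r^2 - 3*r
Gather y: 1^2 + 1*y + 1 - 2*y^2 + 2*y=-2*y^2 + 3*y + 2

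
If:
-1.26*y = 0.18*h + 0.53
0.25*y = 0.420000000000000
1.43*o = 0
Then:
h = -14.70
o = 0.00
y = 1.68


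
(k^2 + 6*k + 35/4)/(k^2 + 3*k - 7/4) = (2*k + 5)/(2*k - 1)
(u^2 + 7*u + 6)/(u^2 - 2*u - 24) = (u^2 + 7*u + 6)/(u^2 - 2*u - 24)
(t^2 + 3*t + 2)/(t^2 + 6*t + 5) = (t + 2)/(t + 5)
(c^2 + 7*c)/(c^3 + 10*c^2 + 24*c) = (c + 7)/(c^2 + 10*c + 24)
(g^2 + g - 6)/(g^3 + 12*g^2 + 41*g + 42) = (g - 2)/(g^2 + 9*g + 14)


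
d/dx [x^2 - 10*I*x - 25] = 2*x - 10*I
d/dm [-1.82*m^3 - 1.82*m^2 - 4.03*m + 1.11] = -5.46*m^2 - 3.64*m - 4.03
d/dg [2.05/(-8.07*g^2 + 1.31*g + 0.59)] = (33.087*g - 2.6855)/(-8.07*g^2 + 1.31*g + 0.59)^2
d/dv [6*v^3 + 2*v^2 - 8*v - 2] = 18*v^2 + 4*v - 8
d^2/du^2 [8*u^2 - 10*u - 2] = 16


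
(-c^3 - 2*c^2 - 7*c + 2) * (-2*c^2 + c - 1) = 2*c^5 + 3*c^4 + 13*c^3 - 9*c^2 + 9*c - 2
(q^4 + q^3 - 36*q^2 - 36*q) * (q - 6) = q^5 - 5*q^4 - 42*q^3 + 180*q^2 + 216*q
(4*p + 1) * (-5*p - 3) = -20*p^2 - 17*p - 3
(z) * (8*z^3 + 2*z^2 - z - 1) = 8*z^4 + 2*z^3 - z^2 - z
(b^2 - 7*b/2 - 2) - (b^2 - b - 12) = 10 - 5*b/2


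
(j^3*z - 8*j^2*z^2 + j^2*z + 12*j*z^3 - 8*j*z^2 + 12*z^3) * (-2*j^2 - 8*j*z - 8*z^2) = -2*j^5*z + 8*j^4*z^2 - 2*j^4*z + 32*j^3*z^3 + 8*j^3*z^2 - 32*j^2*z^4 + 32*j^2*z^3 - 96*j*z^5 - 32*j*z^4 - 96*z^5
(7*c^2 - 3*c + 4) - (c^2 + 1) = 6*c^2 - 3*c + 3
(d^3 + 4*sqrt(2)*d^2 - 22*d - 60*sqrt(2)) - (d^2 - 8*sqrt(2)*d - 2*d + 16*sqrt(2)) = d^3 - d^2 + 4*sqrt(2)*d^2 - 20*d + 8*sqrt(2)*d - 76*sqrt(2)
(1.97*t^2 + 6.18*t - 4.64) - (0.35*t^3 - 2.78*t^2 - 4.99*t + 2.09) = -0.35*t^3 + 4.75*t^2 + 11.17*t - 6.73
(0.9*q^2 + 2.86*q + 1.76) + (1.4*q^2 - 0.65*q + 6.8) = 2.3*q^2 + 2.21*q + 8.56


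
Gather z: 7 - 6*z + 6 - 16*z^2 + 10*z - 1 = -16*z^2 + 4*z + 12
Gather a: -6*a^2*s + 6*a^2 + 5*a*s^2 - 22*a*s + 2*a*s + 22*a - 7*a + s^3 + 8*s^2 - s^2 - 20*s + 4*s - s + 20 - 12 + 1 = a^2*(6 - 6*s) + a*(5*s^2 - 20*s + 15) + s^3 + 7*s^2 - 17*s + 9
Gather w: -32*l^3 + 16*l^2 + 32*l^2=-32*l^3 + 48*l^2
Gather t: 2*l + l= 3*l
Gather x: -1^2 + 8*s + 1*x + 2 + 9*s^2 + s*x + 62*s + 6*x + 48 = 9*s^2 + 70*s + x*(s + 7) + 49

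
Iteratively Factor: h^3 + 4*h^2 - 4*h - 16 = (h + 2)*(h^2 + 2*h - 8) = (h - 2)*(h + 2)*(h + 4)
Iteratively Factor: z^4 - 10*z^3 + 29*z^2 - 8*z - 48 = (z - 4)*(z^3 - 6*z^2 + 5*z + 12) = (z - 4)*(z + 1)*(z^2 - 7*z + 12) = (z - 4)*(z - 3)*(z + 1)*(z - 4)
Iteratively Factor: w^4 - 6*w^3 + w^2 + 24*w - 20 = (w - 2)*(w^3 - 4*w^2 - 7*w + 10) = (w - 2)*(w - 1)*(w^2 - 3*w - 10) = (w - 2)*(w - 1)*(w + 2)*(w - 5)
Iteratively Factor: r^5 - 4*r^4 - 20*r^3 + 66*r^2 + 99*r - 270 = (r - 2)*(r^4 - 2*r^3 - 24*r^2 + 18*r + 135) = (r - 2)*(r + 3)*(r^3 - 5*r^2 - 9*r + 45) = (r - 2)*(r + 3)^2*(r^2 - 8*r + 15) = (r - 5)*(r - 2)*(r + 3)^2*(r - 3)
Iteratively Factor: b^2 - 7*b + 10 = (b - 2)*(b - 5)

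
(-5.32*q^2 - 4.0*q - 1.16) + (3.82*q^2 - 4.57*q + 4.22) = -1.5*q^2 - 8.57*q + 3.06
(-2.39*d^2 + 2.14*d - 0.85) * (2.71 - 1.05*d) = 2.5095*d^3 - 8.7239*d^2 + 6.6919*d - 2.3035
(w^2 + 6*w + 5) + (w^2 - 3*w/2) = 2*w^2 + 9*w/2 + 5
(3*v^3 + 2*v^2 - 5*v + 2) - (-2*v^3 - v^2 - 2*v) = 5*v^3 + 3*v^2 - 3*v + 2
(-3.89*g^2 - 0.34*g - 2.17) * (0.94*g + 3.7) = -3.6566*g^3 - 14.7126*g^2 - 3.2978*g - 8.029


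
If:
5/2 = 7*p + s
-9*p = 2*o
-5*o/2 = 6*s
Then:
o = -90/71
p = 20/71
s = 75/142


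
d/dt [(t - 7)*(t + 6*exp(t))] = t + (t - 7)*(6*exp(t) + 1) + 6*exp(t)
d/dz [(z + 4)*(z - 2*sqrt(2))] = 2*z - 2*sqrt(2) + 4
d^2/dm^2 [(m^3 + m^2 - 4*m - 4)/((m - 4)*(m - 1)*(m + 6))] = 4*(33*m^5 - 51*m^4 + 185*m^3 - 534*m^2 + 1308*m - 2264)/(m^9 + 3*m^8 - 75*m^7 - 83*m^6 + 2094*m^5 - 1644*m^4 - 19592*m^3 + 50400*m^2 - 44928*m + 13824)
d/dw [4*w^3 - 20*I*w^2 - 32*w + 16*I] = 12*w^2 - 40*I*w - 32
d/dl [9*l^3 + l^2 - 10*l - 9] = 27*l^2 + 2*l - 10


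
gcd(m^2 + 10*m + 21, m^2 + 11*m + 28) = m + 7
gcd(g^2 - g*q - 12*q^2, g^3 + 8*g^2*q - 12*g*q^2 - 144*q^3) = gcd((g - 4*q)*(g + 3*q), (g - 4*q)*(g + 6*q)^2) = -g + 4*q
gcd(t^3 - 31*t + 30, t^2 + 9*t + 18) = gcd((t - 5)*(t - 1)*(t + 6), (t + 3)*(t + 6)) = t + 6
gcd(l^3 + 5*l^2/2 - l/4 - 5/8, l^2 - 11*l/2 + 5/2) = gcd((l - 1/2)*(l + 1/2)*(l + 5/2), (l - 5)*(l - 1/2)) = l - 1/2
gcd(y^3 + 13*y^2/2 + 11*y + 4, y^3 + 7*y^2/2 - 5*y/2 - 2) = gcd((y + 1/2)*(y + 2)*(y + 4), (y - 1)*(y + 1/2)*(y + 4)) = y^2 + 9*y/2 + 2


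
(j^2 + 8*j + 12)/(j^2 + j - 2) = (j + 6)/(j - 1)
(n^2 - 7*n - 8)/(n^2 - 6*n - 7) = (n - 8)/(n - 7)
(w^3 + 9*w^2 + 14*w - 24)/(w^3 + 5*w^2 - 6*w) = (w + 4)/w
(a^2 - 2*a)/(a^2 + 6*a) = (a - 2)/(a + 6)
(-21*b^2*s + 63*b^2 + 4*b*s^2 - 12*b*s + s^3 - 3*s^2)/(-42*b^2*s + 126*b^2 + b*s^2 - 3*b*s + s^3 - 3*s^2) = (-3*b + s)/(-6*b + s)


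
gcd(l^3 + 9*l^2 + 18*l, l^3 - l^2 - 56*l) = l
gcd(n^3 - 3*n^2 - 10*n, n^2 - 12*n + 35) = n - 5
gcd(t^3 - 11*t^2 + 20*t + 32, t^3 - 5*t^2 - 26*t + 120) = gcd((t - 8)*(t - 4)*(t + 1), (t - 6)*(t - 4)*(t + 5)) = t - 4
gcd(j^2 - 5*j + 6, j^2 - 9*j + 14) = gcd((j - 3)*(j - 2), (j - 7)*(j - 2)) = j - 2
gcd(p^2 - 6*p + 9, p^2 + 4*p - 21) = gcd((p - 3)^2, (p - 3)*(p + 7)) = p - 3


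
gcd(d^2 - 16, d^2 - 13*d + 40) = 1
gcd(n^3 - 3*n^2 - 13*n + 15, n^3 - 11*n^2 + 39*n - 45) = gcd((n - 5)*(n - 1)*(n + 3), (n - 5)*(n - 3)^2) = n - 5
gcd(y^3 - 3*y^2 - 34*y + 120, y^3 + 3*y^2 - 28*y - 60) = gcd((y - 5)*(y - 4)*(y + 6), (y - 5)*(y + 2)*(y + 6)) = y^2 + y - 30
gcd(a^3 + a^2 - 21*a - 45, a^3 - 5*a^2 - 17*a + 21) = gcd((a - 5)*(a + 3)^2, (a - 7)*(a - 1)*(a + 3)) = a + 3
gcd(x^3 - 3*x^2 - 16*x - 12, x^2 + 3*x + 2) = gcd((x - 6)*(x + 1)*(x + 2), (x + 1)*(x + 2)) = x^2 + 3*x + 2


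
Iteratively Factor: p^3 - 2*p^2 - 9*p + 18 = (p - 3)*(p^2 + p - 6) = (p - 3)*(p + 3)*(p - 2)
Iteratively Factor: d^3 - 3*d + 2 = (d - 1)*(d^2 + d - 2) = (d - 1)^2*(d + 2)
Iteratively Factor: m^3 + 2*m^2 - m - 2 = (m - 1)*(m^2 + 3*m + 2) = (m - 1)*(m + 1)*(m + 2)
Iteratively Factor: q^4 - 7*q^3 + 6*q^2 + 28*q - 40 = (q + 2)*(q^3 - 9*q^2 + 24*q - 20) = (q - 5)*(q + 2)*(q^2 - 4*q + 4) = (q - 5)*(q - 2)*(q + 2)*(q - 2)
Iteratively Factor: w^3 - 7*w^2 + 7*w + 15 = (w - 5)*(w^2 - 2*w - 3) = (w - 5)*(w - 3)*(w + 1)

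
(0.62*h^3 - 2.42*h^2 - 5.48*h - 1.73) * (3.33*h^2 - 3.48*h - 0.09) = 2.0646*h^5 - 10.2162*h^4 - 9.8826*h^3 + 13.5273*h^2 + 6.5136*h + 0.1557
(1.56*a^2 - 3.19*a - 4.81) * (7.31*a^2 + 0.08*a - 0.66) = 11.4036*a^4 - 23.1941*a^3 - 36.4459*a^2 + 1.7206*a + 3.1746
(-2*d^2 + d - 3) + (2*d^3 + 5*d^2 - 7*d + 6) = 2*d^3 + 3*d^2 - 6*d + 3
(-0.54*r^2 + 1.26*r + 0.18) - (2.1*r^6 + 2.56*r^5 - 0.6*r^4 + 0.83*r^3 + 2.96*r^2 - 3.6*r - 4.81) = -2.1*r^6 - 2.56*r^5 + 0.6*r^4 - 0.83*r^3 - 3.5*r^2 + 4.86*r + 4.99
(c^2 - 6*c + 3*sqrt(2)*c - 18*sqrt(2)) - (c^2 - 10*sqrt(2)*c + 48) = -6*c + 13*sqrt(2)*c - 48 - 18*sqrt(2)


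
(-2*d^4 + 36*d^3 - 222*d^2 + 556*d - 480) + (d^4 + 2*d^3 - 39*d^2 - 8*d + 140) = -d^4 + 38*d^3 - 261*d^2 + 548*d - 340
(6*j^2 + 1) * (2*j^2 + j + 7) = 12*j^4 + 6*j^3 + 44*j^2 + j + 7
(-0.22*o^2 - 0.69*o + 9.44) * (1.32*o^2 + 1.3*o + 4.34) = -0.2904*o^4 - 1.1968*o^3 + 10.609*o^2 + 9.2774*o + 40.9696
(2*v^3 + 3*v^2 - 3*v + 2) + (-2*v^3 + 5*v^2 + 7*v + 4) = 8*v^2 + 4*v + 6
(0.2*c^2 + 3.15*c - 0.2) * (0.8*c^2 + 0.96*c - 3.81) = 0.16*c^4 + 2.712*c^3 + 2.102*c^2 - 12.1935*c + 0.762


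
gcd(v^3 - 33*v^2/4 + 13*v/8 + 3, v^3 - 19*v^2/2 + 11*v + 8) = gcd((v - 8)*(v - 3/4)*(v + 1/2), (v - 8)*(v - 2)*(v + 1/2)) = v^2 - 15*v/2 - 4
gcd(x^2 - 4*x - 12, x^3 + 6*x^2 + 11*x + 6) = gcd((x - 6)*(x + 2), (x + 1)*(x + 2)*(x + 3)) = x + 2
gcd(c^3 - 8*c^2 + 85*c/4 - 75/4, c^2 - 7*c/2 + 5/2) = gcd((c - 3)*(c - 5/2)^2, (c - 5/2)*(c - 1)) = c - 5/2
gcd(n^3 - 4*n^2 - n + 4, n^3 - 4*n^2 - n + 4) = n^3 - 4*n^2 - n + 4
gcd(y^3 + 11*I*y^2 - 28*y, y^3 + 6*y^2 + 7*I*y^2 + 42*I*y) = y^2 + 7*I*y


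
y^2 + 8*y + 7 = (y + 1)*(y + 7)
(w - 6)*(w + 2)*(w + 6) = w^3 + 2*w^2 - 36*w - 72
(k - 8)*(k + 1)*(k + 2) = k^3 - 5*k^2 - 22*k - 16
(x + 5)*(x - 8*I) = x^2 + 5*x - 8*I*x - 40*I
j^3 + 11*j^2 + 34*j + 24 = (j + 1)*(j + 4)*(j + 6)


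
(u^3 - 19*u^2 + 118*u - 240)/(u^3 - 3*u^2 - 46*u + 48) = (u^2 - 11*u + 30)/(u^2 + 5*u - 6)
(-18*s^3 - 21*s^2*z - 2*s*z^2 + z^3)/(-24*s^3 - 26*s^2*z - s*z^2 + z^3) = (3*s + z)/(4*s + z)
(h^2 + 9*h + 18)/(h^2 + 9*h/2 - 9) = 2*(h + 3)/(2*h - 3)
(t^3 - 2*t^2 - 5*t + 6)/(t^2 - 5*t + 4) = (t^2 - t - 6)/(t - 4)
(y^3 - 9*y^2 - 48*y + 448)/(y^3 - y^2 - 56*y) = (y - 8)/y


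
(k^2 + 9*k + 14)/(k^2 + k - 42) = (k + 2)/(k - 6)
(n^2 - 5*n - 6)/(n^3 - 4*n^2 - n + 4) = (n - 6)/(n^2 - 5*n + 4)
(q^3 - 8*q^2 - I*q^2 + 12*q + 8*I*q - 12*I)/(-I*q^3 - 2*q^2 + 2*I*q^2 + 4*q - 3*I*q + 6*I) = (I*q^2 + q*(1 - 6*I) - 6)/(q^2 - 2*I*q + 3)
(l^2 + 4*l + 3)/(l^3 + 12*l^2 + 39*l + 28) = (l + 3)/(l^2 + 11*l + 28)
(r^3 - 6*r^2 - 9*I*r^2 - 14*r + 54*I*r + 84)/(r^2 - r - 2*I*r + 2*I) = (r^2 - r*(6 + 7*I) + 42*I)/(r - 1)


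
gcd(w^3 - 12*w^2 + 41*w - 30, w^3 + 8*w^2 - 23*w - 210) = w - 5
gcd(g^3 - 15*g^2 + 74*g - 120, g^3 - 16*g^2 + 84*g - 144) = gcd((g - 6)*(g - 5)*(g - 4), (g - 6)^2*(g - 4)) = g^2 - 10*g + 24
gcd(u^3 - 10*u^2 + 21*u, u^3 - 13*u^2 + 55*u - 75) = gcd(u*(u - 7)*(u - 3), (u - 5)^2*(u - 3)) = u - 3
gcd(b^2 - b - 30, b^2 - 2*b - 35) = b + 5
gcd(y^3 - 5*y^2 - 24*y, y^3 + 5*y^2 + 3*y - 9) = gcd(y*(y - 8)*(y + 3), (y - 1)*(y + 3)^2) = y + 3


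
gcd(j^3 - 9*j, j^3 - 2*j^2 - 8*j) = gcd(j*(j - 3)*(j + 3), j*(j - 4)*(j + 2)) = j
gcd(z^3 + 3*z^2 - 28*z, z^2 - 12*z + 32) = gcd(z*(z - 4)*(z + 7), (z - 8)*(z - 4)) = z - 4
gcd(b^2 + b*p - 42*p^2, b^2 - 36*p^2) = -b + 6*p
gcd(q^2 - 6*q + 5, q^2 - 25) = q - 5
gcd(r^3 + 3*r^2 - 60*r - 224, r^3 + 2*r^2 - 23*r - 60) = r + 4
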